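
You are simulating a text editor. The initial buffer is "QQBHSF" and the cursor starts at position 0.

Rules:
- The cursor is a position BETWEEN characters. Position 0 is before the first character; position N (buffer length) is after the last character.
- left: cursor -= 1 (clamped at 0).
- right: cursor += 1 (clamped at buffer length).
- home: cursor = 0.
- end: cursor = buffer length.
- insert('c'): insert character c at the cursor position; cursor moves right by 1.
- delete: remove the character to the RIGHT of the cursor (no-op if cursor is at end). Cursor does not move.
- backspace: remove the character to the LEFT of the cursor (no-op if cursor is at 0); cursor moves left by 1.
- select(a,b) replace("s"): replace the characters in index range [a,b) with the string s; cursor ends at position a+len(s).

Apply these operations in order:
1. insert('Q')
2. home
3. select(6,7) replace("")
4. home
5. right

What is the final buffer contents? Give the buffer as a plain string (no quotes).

After op 1 (insert('Q')): buf='QQQBHSF' cursor=1
After op 2 (home): buf='QQQBHSF' cursor=0
After op 3 (select(6,7) replace("")): buf='QQQBHS' cursor=6
After op 4 (home): buf='QQQBHS' cursor=0
After op 5 (right): buf='QQQBHS' cursor=1

Answer: QQQBHS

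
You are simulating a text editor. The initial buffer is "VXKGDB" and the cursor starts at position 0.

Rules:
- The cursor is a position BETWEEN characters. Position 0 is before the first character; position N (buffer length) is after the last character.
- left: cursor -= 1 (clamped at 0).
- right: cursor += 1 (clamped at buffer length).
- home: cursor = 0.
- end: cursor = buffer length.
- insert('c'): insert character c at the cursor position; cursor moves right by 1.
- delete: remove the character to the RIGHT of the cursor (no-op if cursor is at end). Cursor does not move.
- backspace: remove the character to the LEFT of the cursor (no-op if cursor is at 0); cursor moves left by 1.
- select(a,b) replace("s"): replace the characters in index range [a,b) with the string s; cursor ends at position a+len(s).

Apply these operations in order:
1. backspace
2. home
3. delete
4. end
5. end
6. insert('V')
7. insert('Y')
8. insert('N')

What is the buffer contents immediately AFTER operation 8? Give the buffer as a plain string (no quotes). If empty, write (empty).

After op 1 (backspace): buf='VXKGDB' cursor=0
After op 2 (home): buf='VXKGDB' cursor=0
After op 3 (delete): buf='XKGDB' cursor=0
After op 4 (end): buf='XKGDB' cursor=5
After op 5 (end): buf='XKGDB' cursor=5
After op 6 (insert('V')): buf='XKGDBV' cursor=6
After op 7 (insert('Y')): buf='XKGDBVY' cursor=7
After op 8 (insert('N')): buf='XKGDBVYN' cursor=8

Answer: XKGDBVYN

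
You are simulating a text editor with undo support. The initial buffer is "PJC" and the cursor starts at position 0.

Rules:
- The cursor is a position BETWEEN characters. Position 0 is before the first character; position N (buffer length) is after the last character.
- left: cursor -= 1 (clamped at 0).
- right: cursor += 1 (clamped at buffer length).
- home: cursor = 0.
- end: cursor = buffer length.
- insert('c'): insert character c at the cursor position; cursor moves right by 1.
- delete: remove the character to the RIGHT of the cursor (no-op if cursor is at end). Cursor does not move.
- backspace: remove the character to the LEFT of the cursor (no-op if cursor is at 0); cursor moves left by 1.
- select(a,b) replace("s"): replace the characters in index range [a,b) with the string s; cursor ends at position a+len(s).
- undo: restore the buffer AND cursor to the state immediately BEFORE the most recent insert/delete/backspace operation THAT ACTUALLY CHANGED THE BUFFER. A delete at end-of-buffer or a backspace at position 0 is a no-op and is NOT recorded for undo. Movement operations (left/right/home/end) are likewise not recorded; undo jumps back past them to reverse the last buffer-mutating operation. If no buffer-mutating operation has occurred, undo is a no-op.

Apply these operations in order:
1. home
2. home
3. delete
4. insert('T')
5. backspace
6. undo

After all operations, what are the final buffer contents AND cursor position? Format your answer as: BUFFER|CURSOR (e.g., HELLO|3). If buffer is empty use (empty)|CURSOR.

Answer: TJC|1

Derivation:
After op 1 (home): buf='PJC' cursor=0
After op 2 (home): buf='PJC' cursor=0
After op 3 (delete): buf='JC' cursor=0
After op 4 (insert('T')): buf='TJC' cursor=1
After op 5 (backspace): buf='JC' cursor=0
After op 6 (undo): buf='TJC' cursor=1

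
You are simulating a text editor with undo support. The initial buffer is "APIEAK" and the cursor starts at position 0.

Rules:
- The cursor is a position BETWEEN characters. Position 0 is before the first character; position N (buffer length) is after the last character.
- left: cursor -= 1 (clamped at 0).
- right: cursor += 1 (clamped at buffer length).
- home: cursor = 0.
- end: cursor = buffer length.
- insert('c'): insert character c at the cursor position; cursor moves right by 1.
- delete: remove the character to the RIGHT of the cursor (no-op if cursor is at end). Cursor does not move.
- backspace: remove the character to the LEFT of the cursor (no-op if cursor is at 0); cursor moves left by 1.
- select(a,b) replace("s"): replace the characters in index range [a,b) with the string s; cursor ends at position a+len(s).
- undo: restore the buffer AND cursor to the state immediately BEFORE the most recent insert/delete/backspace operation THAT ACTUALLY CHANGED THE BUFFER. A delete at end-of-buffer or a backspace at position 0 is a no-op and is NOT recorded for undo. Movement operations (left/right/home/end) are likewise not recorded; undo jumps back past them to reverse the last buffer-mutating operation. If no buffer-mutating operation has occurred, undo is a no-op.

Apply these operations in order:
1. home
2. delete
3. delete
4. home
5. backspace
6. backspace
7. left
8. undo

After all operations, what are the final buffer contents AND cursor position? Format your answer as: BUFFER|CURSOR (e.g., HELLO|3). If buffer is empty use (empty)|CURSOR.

After op 1 (home): buf='APIEAK' cursor=0
After op 2 (delete): buf='PIEAK' cursor=0
After op 3 (delete): buf='IEAK' cursor=0
After op 4 (home): buf='IEAK' cursor=0
After op 5 (backspace): buf='IEAK' cursor=0
After op 6 (backspace): buf='IEAK' cursor=0
After op 7 (left): buf='IEAK' cursor=0
After op 8 (undo): buf='PIEAK' cursor=0

Answer: PIEAK|0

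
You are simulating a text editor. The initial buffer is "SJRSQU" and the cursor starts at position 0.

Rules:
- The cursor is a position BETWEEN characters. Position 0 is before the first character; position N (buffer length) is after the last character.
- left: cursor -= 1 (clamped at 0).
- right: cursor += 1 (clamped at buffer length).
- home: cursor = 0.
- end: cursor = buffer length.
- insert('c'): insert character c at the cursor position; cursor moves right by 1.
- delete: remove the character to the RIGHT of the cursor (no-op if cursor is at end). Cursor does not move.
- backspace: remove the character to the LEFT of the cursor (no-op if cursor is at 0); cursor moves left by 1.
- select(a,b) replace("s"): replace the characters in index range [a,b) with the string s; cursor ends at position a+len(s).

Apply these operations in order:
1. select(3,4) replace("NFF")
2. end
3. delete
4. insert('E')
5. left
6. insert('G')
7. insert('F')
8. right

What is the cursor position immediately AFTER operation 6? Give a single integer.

After op 1 (select(3,4) replace("NFF")): buf='SJRNFFQU' cursor=6
After op 2 (end): buf='SJRNFFQU' cursor=8
After op 3 (delete): buf='SJRNFFQU' cursor=8
After op 4 (insert('E')): buf='SJRNFFQUE' cursor=9
After op 5 (left): buf='SJRNFFQUE' cursor=8
After op 6 (insert('G')): buf='SJRNFFQUGE' cursor=9

Answer: 9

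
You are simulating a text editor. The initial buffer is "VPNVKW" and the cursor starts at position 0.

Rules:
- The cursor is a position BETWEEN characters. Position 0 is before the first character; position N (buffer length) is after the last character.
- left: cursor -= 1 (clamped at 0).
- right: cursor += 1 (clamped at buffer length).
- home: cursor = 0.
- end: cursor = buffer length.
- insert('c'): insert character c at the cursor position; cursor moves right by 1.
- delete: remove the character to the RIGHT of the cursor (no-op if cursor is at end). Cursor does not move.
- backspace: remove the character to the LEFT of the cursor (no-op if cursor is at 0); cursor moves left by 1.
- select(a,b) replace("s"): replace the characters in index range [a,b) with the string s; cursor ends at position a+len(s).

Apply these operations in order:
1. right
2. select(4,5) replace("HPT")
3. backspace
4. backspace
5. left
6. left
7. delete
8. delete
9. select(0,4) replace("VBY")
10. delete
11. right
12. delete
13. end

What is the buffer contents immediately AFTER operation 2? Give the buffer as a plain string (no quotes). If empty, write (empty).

After op 1 (right): buf='VPNVKW' cursor=1
After op 2 (select(4,5) replace("HPT")): buf='VPNVHPTW' cursor=7

Answer: VPNVHPTW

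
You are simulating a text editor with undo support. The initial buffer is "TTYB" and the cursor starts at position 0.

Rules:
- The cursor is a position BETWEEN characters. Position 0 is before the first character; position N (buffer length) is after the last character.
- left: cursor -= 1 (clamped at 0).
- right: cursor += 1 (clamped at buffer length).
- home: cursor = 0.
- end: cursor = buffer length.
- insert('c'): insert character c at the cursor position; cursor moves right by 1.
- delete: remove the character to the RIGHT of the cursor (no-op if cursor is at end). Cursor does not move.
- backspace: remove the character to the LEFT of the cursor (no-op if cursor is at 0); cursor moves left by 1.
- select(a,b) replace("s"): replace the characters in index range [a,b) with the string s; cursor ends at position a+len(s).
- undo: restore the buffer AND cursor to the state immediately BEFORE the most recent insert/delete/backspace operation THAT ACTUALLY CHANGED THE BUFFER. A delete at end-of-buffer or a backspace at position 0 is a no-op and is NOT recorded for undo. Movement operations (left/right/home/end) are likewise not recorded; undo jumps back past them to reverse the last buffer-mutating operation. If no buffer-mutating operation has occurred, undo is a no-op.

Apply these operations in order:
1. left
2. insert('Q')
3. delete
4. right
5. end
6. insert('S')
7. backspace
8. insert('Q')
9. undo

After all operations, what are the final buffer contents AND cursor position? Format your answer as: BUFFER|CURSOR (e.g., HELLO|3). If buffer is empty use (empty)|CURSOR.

After op 1 (left): buf='TTYB' cursor=0
After op 2 (insert('Q')): buf='QTTYB' cursor=1
After op 3 (delete): buf='QTYB' cursor=1
After op 4 (right): buf='QTYB' cursor=2
After op 5 (end): buf='QTYB' cursor=4
After op 6 (insert('S')): buf='QTYBS' cursor=5
After op 7 (backspace): buf='QTYB' cursor=4
After op 8 (insert('Q')): buf='QTYBQ' cursor=5
After op 9 (undo): buf='QTYB' cursor=4

Answer: QTYB|4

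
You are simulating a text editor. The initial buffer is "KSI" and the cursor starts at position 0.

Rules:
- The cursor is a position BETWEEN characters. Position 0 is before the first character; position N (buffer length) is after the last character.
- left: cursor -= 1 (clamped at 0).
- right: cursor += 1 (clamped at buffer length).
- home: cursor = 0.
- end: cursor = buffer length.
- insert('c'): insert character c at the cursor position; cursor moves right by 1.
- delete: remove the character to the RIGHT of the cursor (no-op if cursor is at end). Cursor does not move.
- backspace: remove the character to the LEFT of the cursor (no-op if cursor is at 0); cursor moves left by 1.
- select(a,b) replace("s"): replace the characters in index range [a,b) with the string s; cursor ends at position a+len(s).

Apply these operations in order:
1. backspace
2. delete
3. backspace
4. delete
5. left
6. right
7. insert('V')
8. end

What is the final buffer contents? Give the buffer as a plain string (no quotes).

After op 1 (backspace): buf='KSI' cursor=0
After op 2 (delete): buf='SI' cursor=0
After op 3 (backspace): buf='SI' cursor=0
After op 4 (delete): buf='I' cursor=0
After op 5 (left): buf='I' cursor=0
After op 6 (right): buf='I' cursor=1
After op 7 (insert('V')): buf='IV' cursor=2
After op 8 (end): buf='IV' cursor=2

Answer: IV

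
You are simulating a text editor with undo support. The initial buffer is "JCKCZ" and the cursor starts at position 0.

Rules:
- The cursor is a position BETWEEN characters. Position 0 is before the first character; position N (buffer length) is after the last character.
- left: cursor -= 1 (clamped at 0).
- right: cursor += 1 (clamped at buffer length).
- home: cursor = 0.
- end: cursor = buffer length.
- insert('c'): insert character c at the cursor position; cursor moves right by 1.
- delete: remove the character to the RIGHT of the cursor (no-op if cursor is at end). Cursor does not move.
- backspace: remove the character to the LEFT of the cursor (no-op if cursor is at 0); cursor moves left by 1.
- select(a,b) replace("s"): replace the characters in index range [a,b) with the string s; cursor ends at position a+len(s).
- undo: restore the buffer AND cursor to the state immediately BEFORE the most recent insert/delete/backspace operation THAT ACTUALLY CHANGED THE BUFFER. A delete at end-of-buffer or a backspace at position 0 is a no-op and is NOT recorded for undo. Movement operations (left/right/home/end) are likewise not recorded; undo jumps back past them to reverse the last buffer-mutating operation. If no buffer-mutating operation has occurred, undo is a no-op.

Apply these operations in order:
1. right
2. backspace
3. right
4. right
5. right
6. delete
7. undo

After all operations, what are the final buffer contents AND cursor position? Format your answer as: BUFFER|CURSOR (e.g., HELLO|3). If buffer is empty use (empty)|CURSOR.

Answer: CKCZ|3

Derivation:
After op 1 (right): buf='JCKCZ' cursor=1
After op 2 (backspace): buf='CKCZ' cursor=0
After op 3 (right): buf='CKCZ' cursor=1
After op 4 (right): buf='CKCZ' cursor=2
After op 5 (right): buf='CKCZ' cursor=3
After op 6 (delete): buf='CKC' cursor=3
After op 7 (undo): buf='CKCZ' cursor=3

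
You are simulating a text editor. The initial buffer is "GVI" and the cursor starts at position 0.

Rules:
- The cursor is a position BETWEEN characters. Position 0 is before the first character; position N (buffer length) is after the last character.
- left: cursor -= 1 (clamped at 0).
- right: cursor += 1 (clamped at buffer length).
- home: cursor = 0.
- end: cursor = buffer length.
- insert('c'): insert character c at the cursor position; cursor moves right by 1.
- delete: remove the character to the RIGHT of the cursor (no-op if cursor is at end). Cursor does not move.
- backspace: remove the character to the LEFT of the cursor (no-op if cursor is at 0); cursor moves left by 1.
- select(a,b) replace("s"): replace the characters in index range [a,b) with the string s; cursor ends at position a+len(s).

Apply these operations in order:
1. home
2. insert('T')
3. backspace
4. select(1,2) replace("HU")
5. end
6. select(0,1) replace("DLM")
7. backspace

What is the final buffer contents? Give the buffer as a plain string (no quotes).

After op 1 (home): buf='GVI' cursor=0
After op 2 (insert('T')): buf='TGVI' cursor=1
After op 3 (backspace): buf='GVI' cursor=0
After op 4 (select(1,2) replace("HU")): buf='GHUI' cursor=3
After op 5 (end): buf='GHUI' cursor=4
After op 6 (select(0,1) replace("DLM")): buf='DLMHUI' cursor=3
After op 7 (backspace): buf='DLHUI' cursor=2

Answer: DLHUI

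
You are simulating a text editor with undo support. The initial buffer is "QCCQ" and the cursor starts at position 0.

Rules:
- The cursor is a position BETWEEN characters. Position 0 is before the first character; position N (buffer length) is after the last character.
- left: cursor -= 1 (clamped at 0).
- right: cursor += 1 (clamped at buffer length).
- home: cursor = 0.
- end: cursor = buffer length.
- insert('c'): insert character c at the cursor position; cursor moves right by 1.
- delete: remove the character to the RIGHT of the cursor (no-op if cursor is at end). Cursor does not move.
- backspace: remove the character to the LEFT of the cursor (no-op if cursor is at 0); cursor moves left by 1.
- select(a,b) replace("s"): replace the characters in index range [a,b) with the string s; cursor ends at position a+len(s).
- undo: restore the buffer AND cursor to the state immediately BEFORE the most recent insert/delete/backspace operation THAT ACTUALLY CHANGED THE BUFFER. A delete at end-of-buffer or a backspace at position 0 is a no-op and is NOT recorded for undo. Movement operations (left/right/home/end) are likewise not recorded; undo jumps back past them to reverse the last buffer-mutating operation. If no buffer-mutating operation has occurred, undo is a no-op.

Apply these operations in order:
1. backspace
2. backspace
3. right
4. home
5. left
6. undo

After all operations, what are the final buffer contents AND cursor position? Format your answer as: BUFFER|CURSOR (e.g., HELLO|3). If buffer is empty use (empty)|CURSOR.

Answer: QCCQ|0

Derivation:
After op 1 (backspace): buf='QCCQ' cursor=0
After op 2 (backspace): buf='QCCQ' cursor=0
After op 3 (right): buf='QCCQ' cursor=1
After op 4 (home): buf='QCCQ' cursor=0
After op 5 (left): buf='QCCQ' cursor=0
After op 6 (undo): buf='QCCQ' cursor=0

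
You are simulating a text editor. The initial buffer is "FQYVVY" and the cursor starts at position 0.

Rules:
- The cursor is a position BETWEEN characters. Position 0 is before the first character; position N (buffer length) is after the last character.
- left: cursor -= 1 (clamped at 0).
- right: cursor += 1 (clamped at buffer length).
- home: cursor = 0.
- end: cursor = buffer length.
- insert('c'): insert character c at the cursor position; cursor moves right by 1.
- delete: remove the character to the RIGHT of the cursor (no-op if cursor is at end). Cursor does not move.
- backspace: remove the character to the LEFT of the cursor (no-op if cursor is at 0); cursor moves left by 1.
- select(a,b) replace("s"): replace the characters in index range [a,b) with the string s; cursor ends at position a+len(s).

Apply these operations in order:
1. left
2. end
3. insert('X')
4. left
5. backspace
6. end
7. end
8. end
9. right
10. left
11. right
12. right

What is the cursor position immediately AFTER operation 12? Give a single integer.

After op 1 (left): buf='FQYVVY' cursor=0
After op 2 (end): buf='FQYVVY' cursor=6
After op 3 (insert('X')): buf='FQYVVYX' cursor=7
After op 4 (left): buf='FQYVVYX' cursor=6
After op 5 (backspace): buf='FQYVVX' cursor=5
After op 6 (end): buf='FQYVVX' cursor=6
After op 7 (end): buf='FQYVVX' cursor=6
After op 8 (end): buf='FQYVVX' cursor=6
After op 9 (right): buf='FQYVVX' cursor=6
After op 10 (left): buf='FQYVVX' cursor=5
After op 11 (right): buf='FQYVVX' cursor=6
After op 12 (right): buf='FQYVVX' cursor=6

Answer: 6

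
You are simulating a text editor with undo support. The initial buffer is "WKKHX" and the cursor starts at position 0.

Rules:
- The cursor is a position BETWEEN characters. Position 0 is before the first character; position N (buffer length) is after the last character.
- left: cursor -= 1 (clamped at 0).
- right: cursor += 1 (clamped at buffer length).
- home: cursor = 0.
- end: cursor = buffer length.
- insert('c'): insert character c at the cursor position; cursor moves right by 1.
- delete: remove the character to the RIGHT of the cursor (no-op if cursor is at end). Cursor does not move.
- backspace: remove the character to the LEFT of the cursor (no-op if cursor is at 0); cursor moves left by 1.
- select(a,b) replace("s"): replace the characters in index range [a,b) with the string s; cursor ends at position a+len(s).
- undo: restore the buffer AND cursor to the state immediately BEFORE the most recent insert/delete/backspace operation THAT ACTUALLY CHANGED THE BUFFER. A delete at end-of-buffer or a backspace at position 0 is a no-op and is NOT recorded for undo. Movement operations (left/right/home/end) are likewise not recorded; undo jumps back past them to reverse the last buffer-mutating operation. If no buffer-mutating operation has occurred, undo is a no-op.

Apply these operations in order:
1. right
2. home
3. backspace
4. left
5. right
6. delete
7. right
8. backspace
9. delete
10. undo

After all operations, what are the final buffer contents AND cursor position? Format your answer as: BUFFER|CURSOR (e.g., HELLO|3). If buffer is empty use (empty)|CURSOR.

Answer: WHX|1

Derivation:
After op 1 (right): buf='WKKHX' cursor=1
After op 2 (home): buf='WKKHX' cursor=0
After op 3 (backspace): buf='WKKHX' cursor=0
After op 4 (left): buf='WKKHX' cursor=0
After op 5 (right): buf='WKKHX' cursor=1
After op 6 (delete): buf='WKHX' cursor=1
After op 7 (right): buf='WKHX' cursor=2
After op 8 (backspace): buf='WHX' cursor=1
After op 9 (delete): buf='WX' cursor=1
After op 10 (undo): buf='WHX' cursor=1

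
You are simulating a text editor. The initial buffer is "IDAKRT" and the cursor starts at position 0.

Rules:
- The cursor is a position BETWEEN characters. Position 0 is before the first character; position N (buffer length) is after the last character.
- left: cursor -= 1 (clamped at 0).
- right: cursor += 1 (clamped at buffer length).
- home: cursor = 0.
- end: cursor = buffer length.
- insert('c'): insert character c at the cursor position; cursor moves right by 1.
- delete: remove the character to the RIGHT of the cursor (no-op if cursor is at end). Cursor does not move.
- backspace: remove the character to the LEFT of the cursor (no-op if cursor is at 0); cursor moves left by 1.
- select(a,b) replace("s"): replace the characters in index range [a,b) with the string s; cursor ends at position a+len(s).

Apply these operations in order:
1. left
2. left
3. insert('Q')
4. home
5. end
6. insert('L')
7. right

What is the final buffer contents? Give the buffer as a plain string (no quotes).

After op 1 (left): buf='IDAKRT' cursor=0
After op 2 (left): buf='IDAKRT' cursor=0
After op 3 (insert('Q')): buf='QIDAKRT' cursor=1
After op 4 (home): buf='QIDAKRT' cursor=0
After op 5 (end): buf='QIDAKRT' cursor=7
After op 6 (insert('L')): buf='QIDAKRTL' cursor=8
After op 7 (right): buf='QIDAKRTL' cursor=8

Answer: QIDAKRTL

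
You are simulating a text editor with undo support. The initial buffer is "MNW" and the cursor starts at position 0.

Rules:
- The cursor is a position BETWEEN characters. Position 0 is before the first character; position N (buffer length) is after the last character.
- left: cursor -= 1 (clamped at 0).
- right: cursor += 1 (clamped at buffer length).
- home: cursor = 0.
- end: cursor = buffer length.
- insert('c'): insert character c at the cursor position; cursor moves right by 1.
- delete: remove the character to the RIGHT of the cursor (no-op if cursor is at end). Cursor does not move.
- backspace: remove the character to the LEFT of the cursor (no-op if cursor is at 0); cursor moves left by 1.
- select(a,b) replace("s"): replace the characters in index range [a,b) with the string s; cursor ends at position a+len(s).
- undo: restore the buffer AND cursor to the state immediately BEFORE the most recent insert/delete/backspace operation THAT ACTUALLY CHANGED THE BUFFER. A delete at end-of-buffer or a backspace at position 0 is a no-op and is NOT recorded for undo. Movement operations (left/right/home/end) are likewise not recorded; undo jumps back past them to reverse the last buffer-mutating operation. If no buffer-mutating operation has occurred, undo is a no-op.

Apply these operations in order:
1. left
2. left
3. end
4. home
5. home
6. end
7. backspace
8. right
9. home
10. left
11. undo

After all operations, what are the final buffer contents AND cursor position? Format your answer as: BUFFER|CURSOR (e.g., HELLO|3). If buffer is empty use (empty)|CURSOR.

Answer: MNW|3

Derivation:
After op 1 (left): buf='MNW' cursor=0
After op 2 (left): buf='MNW' cursor=0
After op 3 (end): buf='MNW' cursor=3
After op 4 (home): buf='MNW' cursor=0
After op 5 (home): buf='MNW' cursor=0
After op 6 (end): buf='MNW' cursor=3
After op 7 (backspace): buf='MN' cursor=2
After op 8 (right): buf='MN' cursor=2
After op 9 (home): buf='MN' cursor=0
After op 10 (left): buf='MN' cursor=0
After op 11 (undo): buf='MNW' cursor=3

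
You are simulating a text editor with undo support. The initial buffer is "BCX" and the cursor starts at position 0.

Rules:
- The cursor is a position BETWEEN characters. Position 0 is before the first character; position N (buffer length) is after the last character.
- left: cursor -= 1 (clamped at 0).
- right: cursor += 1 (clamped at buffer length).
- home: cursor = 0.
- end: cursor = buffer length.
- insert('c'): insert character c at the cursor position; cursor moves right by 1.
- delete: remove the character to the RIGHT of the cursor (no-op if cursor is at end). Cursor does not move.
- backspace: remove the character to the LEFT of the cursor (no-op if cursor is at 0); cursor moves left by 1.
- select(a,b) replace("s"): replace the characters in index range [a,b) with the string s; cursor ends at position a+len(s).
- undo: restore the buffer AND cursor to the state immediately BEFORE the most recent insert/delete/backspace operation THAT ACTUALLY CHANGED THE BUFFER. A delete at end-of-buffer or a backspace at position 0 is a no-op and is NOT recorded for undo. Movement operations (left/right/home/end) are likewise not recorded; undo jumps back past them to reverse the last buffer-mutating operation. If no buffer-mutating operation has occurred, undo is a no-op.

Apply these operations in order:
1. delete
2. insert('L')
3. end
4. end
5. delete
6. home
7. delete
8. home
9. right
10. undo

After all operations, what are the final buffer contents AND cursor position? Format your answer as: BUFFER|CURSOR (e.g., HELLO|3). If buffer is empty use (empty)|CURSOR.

Answer: LCX|0

Derivation:
After op 1 (delete): buf='CX' cursor=0
After op 2 (insert('L')): buf='LCX' cursor=1
After op 3 (end): buf='LCX' cursor=3
After op 4 (end): buf='LCX' cursor=3
After op 5 (delete): buf='LCX' cursor=3
After op 6 (home): buf='LCX' cursor=0
After op 7 (delete): buf='CX' cursor=0
After op 8 (home): buf='CX' cursor=0
After op 9 (right): buf='CX' cursor=1
After op 10 (undo): buf='LCX' cursor=0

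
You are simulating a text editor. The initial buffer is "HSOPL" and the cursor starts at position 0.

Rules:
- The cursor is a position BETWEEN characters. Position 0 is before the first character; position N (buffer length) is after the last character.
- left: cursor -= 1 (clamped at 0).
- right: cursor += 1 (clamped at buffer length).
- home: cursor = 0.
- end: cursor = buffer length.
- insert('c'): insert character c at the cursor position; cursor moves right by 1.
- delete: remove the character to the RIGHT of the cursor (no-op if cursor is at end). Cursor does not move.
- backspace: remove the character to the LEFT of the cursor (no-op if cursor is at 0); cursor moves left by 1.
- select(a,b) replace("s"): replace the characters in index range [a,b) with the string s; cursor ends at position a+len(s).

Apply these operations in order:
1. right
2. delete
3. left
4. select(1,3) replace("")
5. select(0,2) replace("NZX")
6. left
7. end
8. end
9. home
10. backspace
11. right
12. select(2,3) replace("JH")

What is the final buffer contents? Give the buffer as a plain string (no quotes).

After op 1 (right): buf='HSOPL' cursor=1
After op 2 (delete): buf='HOPL' cursor=1
After op 3 (left): buf='HOPL' cursor=0
After op 4 (select(1,3) replace("")): buf='HL' cursor=1
After op 5 (select(0,2) replace("NZX")): buf='NZX' cursor=3
After op 6 (left): buf='NZX' cursor=2
After op 7 (end): buf='NZX' cursor=3
After op 8 (end): buf='NZX' cursor=3
After op 9 (home): buf='NZX' cursor=0
After op 10 (backspace): buf='NZX' cursor=0
After op 11 (right): buf='NZX' cursor=1
After op 12 (select(2,3) replace("JH")): buf='NZJH' cursor=4

Answer: NZJH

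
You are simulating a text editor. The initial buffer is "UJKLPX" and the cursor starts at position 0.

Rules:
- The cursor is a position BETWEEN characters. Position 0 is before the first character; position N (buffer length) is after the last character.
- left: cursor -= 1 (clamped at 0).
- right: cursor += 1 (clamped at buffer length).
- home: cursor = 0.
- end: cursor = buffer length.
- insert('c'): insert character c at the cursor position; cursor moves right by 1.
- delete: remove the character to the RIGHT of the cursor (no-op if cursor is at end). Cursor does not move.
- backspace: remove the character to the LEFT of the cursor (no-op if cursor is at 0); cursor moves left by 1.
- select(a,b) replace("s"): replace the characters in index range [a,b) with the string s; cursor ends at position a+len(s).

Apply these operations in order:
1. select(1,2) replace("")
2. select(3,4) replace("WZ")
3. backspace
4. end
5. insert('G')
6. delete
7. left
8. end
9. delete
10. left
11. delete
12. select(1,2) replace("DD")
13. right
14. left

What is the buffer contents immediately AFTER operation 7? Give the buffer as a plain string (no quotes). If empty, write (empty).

Answer: UKLWXG

Derivation:
After op 1 (select(1,2) replace("")): buf='UKLPX' cursor=1
After op 2 (select(3,4) replace("WZ")): buf='UKLWZX' cursor=5
After op 3 (backspace): buf='UKLWX' cursor=4
After op 4 (end): buf='UKLWX' cursor=5
After op 5 (insert('G')): buf='UKLWXG' cursor=6
After op 6 (delete): buf='UKLWXG' cursor=6
After op 7 (left): buf='UKLWXG' cursor=5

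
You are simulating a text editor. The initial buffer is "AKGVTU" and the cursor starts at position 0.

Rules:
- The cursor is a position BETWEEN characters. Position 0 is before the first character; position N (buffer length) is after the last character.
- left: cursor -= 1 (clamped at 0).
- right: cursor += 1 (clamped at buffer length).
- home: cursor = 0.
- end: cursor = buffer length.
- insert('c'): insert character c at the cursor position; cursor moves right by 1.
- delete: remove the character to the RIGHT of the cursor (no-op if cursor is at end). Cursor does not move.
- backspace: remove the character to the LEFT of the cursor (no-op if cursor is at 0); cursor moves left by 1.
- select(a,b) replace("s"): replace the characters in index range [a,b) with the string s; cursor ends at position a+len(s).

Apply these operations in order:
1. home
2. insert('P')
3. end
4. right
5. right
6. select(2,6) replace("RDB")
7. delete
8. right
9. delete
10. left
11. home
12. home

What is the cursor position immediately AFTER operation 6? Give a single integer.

Answer: 5

Derivation:
After op 1 (home): buf='AKGVTU' cursor=0
After op 2 (insert('P')): buf='PAKGVTU' cursor=1
After op 3 (end): buf='PAKGVTU' cursor=7
After op 4 (right): buf='PAKGVTU' cursor=7
After op 5 (right): buf='PAKGVTU' cursor=7
After op 6 (select(2,6) replace("RDB")): buf='PARDBU' cursor=5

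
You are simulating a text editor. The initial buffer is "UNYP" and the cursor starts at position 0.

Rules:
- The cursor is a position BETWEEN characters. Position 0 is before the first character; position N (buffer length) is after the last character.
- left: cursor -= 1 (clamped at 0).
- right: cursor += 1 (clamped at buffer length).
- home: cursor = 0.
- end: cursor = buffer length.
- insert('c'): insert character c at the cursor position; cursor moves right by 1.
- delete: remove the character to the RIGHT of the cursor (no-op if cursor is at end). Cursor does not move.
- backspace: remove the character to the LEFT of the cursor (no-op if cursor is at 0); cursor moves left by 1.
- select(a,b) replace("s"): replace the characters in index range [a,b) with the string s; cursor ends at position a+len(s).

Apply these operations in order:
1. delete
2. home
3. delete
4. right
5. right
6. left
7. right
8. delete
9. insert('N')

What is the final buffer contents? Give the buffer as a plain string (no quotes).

After op 1 (delete): buf='NYP' cursor=0
After op 2 (home): buf='NYP' cursor=0
After op 3 (delete): buf='YP' cursor=0
After op 4 (right): buf='YP' cursor=1
After op 5 (right): buf='YP' cursor=2
After op 6 (left): buf='YP' cursor=1
After op 7 (right): buf='YP' cursor=2
After op 8 (delete): buf='YP' cursor=2
After op 9 (insert('N')): buf='YPN' cursor=3

Answer: YPN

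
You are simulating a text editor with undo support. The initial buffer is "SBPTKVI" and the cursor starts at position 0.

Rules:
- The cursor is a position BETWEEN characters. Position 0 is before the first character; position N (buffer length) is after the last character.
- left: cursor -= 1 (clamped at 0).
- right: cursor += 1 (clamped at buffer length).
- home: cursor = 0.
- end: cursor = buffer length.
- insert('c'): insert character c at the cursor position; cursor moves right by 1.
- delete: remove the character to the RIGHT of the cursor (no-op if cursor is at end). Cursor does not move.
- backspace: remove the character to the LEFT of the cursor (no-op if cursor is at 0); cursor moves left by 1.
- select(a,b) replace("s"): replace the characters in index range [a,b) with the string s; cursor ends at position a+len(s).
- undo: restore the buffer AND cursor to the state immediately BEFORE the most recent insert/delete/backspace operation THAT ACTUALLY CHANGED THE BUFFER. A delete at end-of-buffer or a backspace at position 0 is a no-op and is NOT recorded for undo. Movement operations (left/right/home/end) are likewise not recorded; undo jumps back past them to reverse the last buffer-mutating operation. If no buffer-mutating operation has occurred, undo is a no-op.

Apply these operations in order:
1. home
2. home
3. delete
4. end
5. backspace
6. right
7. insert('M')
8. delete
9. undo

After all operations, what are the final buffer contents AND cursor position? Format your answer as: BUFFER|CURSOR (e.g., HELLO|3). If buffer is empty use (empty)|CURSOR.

Answer: BPTKV|5

Derivation:
After op 1 (home): buf='SBPTKVI' cursor=0
After op 2 (home): buf='SBPTKVI' cursor=0
After op 3 (delete): buf='BPTKVI' cursor=0
After op 4 (end): buf='BPTKVI' cursor=6
After op 5 (backspace): buf='BPTKV' cursor=5
After op 6 (right): buf='BPTKV' cursor=5
After op 7 (insert('M')): buf='BPTKVM' cursor=6
After op 8 (delete): buf='BPTKVM' cursor=6
After op 9 (undo): buf='BPTKV' cursor=5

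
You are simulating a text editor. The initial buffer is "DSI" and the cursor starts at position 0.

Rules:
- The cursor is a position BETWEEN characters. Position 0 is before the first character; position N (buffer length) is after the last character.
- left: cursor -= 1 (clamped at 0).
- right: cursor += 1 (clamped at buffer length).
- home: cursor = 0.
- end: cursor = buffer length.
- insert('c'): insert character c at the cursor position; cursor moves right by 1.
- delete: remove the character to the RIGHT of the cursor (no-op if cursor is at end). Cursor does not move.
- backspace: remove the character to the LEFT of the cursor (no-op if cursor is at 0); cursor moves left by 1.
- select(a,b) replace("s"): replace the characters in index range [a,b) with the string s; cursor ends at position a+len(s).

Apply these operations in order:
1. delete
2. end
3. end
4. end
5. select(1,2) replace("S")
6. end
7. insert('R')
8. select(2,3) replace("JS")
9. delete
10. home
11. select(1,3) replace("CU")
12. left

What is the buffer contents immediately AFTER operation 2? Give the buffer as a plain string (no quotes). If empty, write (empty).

After op 1 (delete): buf='SI' cursor=0
After op 2 (end): buf='SI' cursor=2

Answer: SI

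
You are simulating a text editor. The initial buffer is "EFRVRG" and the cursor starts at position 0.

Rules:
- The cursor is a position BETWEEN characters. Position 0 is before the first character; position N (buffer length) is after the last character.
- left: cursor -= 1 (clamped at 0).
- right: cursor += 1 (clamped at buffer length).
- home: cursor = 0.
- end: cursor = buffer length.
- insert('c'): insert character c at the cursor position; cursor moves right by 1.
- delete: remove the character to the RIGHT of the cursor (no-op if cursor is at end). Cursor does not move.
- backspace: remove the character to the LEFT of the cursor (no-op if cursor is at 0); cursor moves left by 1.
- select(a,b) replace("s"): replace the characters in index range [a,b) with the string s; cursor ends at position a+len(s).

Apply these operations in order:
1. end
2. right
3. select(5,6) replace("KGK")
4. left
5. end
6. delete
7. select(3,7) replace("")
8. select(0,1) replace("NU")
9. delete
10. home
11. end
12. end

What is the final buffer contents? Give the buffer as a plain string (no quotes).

After op 1 (end): buf='EFRVRG' cursor=6
After op 2 (right): buf='EFRVRG' cursor=6
After op 3 (select(5,6) replace("KGK")): buf='EFRVRKGK' cursor=8
After op 4 (left): buf='EFRVRKGK' cursor=7
After op 5 (end): buf='EFRVRKGK' cursor=8
After op 6 (delete): buf='EFRVRKGK' cursor=8
After op 7 (select(3,7) replace("")): buf='EFRK' cursor=3
After op 8 (select(0,1) replace("NU")): buf='NUFRK' cursor=2
After op 9 (delete): buf='NURK' cursor=2
After op 10 (home): buf='NURK' cursor=0
After op 11 (end): buf='NURK' cursor=4
After op 12 (end): buf='NURK' cursor=4

Answer: NURK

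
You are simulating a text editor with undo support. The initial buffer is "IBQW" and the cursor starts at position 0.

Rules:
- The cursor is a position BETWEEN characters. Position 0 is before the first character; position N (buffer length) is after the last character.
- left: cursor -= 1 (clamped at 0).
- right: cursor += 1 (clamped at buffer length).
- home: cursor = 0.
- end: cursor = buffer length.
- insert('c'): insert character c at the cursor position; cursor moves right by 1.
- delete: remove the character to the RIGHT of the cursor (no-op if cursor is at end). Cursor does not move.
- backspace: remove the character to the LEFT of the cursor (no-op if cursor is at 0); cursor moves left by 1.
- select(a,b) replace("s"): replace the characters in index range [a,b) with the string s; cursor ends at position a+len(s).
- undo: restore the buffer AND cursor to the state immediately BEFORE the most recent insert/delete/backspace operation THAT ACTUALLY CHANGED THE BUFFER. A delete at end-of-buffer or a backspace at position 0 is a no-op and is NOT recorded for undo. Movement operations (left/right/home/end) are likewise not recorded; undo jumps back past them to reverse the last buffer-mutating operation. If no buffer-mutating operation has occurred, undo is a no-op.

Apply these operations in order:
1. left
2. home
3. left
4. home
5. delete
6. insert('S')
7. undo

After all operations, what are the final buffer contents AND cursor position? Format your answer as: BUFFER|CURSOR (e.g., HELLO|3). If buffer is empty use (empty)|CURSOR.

Answer: BQW|0

Derivation:
After op 1 (left): buf='IBQW' cursor=0
After op 2 (home): buf='IBQW' cursor=0
After op 3 (left): buf='IBQW' cursor=0
After op 4 (home): buf='IBQW' cursor=0
After op 5 (delete): buf='BQW' cursor=0
After op 6 (insert('S')): buf='SBQW' cursor=1
After op 7 (undo): buf='BQW' cursor=0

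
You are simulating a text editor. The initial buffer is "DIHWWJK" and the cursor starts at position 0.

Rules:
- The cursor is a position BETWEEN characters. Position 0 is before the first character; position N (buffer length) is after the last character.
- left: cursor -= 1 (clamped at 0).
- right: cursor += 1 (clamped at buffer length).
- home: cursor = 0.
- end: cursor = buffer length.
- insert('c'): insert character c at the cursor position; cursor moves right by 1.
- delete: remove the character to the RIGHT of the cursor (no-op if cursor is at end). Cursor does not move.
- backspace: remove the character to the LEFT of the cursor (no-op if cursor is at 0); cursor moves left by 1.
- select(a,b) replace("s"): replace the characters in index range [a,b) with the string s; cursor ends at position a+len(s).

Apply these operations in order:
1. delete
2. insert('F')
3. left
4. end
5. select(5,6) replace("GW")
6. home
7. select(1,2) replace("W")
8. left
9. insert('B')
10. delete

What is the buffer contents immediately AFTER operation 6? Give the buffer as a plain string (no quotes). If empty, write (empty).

Answer: FIHWWGWK

Derivation:
After op 1 (delete): buf='IHWWJK' cursor=0
After op 2 (insert('F')): buf='FIHWWJK' cursor=1
After op 3 (left): buf='FIHWWJK' cursor=0
After op 4 (end): buf='FIHWWJK' cursor=7
After op 5 (select(5,6) replace("GW")): buf='FIHWWGWK' cursor=7
After op 6 (home): buf='FIHWWGWK' cursor=0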